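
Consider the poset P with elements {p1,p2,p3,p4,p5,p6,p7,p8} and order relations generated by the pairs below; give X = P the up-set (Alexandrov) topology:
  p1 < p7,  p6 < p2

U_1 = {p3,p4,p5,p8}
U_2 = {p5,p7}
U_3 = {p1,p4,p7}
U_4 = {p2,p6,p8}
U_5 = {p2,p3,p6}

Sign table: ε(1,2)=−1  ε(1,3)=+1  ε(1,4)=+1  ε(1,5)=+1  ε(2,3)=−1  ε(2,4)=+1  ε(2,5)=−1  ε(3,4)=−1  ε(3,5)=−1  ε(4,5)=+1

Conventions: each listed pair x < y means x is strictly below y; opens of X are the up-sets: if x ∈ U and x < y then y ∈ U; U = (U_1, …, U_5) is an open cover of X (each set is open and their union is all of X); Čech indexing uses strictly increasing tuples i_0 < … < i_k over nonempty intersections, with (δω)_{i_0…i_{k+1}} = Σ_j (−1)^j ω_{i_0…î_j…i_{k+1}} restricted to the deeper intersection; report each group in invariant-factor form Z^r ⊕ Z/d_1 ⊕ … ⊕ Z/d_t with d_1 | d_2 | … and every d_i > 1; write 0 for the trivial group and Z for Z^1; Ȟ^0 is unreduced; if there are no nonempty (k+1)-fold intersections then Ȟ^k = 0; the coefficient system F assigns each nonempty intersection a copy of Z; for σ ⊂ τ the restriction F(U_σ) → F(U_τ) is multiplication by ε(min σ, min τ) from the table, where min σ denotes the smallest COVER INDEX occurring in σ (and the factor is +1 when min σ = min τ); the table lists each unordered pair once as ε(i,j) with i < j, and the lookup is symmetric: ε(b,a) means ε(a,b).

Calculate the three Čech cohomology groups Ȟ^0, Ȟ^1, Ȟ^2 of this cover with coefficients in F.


Ȟ^0 = Z; Ȟ^1 = Z^2; Ȟ^2 = 0

cover nerve:
  U12={p5} U13={p4} U14={p8} U15={p3} U23={p7} U45={p2,p6}
C dims 5,6; δ0: rk 4, SNF 1^4
Ȟ^0: (5−4)−0=1 ⇒ Z
Ȟ^1: (6−0)−4=2 ⇒ Z^2
Ȟ^2: (0−0)−0=0 ⇒ 0


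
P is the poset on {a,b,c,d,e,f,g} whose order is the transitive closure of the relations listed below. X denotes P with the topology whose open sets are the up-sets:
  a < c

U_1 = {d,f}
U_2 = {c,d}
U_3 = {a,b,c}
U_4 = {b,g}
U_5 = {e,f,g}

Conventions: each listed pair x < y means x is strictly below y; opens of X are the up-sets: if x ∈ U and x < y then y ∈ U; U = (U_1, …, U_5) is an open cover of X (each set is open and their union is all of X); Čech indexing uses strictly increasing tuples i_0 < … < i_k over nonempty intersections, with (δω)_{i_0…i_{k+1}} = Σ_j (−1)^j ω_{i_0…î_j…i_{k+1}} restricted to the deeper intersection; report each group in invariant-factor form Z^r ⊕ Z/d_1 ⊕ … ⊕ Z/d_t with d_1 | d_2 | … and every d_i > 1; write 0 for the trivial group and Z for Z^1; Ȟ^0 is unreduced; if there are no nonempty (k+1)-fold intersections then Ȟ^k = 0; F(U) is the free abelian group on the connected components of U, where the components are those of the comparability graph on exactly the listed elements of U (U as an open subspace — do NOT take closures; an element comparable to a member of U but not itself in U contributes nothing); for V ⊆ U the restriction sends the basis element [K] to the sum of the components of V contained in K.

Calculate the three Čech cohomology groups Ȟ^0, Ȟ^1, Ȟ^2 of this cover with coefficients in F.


Ȟ^0 ≅ Z^6,  Ȟ^1 ≅ 0,  Ȟ^2 ≅ 0

cover nerve:
  U12={d} U15={f} U23={c} U34={b} U45={g}
components per intersection:
  U1: {d} {f}
  U2: {c} {d}
  U3: {a,c} {b}
  U4: {b} {g}
  U5: {e} {f} {g}
  U12: {d}
  U15: {f}
  U23: {c}
  U34: {b}
  U45: {g}
C dims 11,5; δ0: rk 5, SNF 1^5
Ȟ^0: (11−5)−0=6 ⇒ Z^6
Ȟ^1: (5−0)−5=0 ⇒ 0
Ȟ^2: (0−0)−0=0 ⇒ 0


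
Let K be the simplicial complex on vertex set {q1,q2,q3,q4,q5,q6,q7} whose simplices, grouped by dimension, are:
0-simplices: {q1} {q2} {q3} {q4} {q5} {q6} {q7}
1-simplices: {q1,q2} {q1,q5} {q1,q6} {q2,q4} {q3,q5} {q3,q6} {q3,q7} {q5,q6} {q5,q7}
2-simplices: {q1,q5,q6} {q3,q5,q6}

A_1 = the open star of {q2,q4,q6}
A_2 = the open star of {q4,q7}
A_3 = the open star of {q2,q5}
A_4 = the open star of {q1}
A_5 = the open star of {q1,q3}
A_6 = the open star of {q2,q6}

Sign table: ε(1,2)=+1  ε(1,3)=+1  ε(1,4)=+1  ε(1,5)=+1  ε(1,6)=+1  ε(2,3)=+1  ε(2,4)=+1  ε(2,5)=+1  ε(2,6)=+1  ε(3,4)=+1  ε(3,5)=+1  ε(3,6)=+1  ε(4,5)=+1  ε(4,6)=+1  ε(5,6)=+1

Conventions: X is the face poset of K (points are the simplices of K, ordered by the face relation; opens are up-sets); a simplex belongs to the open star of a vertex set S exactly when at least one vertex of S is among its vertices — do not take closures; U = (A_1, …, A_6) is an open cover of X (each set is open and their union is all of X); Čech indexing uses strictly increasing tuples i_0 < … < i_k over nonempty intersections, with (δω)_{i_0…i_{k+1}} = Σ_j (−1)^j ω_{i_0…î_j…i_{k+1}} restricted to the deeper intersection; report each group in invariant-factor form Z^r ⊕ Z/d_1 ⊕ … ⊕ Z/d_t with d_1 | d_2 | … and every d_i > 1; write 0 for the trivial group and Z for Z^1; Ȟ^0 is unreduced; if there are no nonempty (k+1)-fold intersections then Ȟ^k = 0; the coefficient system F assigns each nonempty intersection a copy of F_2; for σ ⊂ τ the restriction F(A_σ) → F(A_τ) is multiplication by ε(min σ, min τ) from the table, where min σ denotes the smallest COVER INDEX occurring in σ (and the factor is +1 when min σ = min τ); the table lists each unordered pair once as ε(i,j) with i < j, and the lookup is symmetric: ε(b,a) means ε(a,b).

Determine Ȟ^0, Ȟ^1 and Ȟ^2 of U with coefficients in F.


cover nerve:
  A1={{q2},{q4},{q6},{q1,q2},{q1,q6},{q2,q4},{q3,q6},{q5,q6},{q1,q5,q6},{q3,q5,q6}} A2={{q4},{q7},{q2,q4},{q3,q7},{q5,q7}} A3={{q2},{q5},{q1,q2},{q1,q5},{q2,q4},{q3,q5},{q5,q6},{q5,q7},{q1,q5,q6},{q3,q5,q6}} A4={{q1},{q1,q2},{q1,q5},{q1,q6},{q1,q5,q6}} A5={{q1},{q3},{q1,q2},{q1,q5},{q1,q6},{q3,q5},{q3,q6},{q3,q7},{q1,q5,q6},{q3,q5,q6}} A6={{q2},{q6},{q1,q2},{q1,q6},{q2,q4},{q3,q6},{q5,q6},{q1,q5,q6},{q3,q5,q6}}
  A12={{q4},{q2,q4}} A13={{q2},{q1,q2},{q2,q4},{q5,q6},{q1,q5,q6},{q3,q5,q6}} A14={{q1,q2},{q1,q6},{q1,q5,q6}} A15={{q1,q2},{q1,q6},{q3,q6},{q1,q5,q6},{q3,q5,q6}} A16={{q2},{q6},{q1,q2},{q1,q6},{q2,q4},{q3,q6},{q5,q6},{q1,q5,q6},{q3,q5,q6}} A23={{q2,q4},{q5,q7}} A25={{q3,q7}} A26={{q2,q4}} A34={{q1,q2},{q1,q5},{q1,q5,q6}} A35={{q1,q2},{q1,q5},{q3,q5},{q1,q5,q6},{q3,q5,q6}} A36={{q2},{q1,q2},{q2,q4},{q5,q6},{q1,q5,q6},{q3,q5,q6}} A45={{q1},{q1,q2},{q1,q5},{q1,q6},{q1,q5,q6}} A46={{q1,q2},{q1,q6},{q1,q5,q6}} A56={{q1,q2},{q1,q6},{q3,q6},{q1,q5,q6},{q3,q5,q6}}
  A123={{q2,q4}} A126={{q2,q4}} A134={{q1,q2},{q1,q5,q6}} A135={{q1,q2},{q1,q5,q6},{q3,q5,q6}} A136={{q2},{q1,q2},{q2,q4},{q5,q6},{q1,q5,q6},{q3,q5,q6}} A145={{q1,q2},{q1,q6},{q1,q5,q6}} A146={{q1,q2},{q1,q6},{q1,q5,q6}} A156={{q1,q2},{q1,q6},{q3,q6},{q1,q5,q6},{q3,q5,q6}} A236={{q2,q4}} A345={{q1,q2},{q1,q5},{q1,q5,q6}} A346={{q1,q2},{q1,q5,q6}} A356={{q1,q2},{q1,q5,q6},{q3,q5,q6}} A456={{q1,q2},{q1,q6},{q1,q5,q6}}
  A1236={{q2,q4}} A1345={{q1,q2},{q1,q5,q6}} A1346={{q1,q2},{q1,q5,q6}} A1356={{q1,q2},{q1,q5,q6},{q3,q5,q6}} A1456={{q1,q2},{q1,q6},{q1,q5,q6}} A3456={{q1,q2},{q1,q5,q6}}
  A13456={{q1,q2},{q1,q5,q6}}
C dims 6,14,13,6; δ0: rk_F2 5; δ1: rk_F2 8; δ2: rk_F2 5
Ȟ^0: (6−5)−0=1 ⇒ Z/2
Ȟ^1: (14−8)−5=1 ⇒ Z/2
Ȟ^2: (13−5)−8=0 ⇒ 0

Ȟ^0(U;F) ≅ Z/2,  Ȟ^1(U;F) ≅ Z/2,  Ȟ^2(U;F) ≅ 0


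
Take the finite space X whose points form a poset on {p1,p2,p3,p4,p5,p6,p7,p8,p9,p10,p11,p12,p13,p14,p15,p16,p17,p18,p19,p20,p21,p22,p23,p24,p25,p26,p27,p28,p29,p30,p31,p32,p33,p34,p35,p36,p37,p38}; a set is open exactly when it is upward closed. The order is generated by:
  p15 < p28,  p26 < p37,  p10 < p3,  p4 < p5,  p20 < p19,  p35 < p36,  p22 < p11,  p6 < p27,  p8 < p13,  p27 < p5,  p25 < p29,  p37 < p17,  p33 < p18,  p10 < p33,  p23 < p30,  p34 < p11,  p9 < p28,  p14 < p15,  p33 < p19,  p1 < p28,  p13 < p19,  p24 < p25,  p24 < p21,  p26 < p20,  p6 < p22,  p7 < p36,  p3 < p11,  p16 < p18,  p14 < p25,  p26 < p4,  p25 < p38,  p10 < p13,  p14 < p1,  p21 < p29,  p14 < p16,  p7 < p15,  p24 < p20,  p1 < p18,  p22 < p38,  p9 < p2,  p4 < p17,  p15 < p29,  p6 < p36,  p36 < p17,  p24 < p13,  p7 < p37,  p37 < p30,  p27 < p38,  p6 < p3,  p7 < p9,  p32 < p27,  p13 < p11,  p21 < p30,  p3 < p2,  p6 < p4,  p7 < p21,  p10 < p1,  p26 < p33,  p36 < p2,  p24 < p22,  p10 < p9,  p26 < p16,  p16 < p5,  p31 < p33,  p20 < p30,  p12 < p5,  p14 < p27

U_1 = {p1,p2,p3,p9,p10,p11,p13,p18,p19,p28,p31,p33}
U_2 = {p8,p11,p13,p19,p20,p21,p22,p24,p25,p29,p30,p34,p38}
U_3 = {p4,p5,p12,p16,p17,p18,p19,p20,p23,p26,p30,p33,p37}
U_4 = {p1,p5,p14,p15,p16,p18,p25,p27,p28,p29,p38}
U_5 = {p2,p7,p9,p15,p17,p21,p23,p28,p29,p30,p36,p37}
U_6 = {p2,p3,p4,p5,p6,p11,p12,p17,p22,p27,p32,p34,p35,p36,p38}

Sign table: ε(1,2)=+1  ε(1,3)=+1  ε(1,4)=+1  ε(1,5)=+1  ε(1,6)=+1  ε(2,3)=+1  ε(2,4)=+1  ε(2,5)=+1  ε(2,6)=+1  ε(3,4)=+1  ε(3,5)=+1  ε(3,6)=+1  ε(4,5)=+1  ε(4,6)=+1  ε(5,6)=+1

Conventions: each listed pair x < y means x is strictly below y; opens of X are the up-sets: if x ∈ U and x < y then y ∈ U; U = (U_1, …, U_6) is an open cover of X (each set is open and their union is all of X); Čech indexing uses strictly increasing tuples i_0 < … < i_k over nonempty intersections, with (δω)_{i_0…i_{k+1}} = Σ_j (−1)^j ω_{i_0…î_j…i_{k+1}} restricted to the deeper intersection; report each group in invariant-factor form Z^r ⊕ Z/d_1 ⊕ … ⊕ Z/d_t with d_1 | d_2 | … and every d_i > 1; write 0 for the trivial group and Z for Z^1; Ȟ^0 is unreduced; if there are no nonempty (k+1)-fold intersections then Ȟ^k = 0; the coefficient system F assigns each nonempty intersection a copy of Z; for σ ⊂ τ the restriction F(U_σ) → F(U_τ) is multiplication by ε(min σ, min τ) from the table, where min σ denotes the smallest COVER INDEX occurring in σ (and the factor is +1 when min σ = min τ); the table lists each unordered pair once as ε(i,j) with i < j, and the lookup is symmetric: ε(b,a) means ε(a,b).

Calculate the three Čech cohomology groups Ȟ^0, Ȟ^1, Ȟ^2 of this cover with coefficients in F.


intersection data:
  U12={p11,p13,p19} U13={p18,p19,p33} U14={p1,p18,p28} U15={p2,p9,p28} U16={p2,p3,p11} U23={p19,p20,p30} U24={p25,p29,p38} U25={p21,p29,p30} U26={p11,p22,p34,p38} U34={p5,p16,p18} U35={p17,p23,p30,p37} U36={p4,p5,p12,p17} U45={p15,p28,p29} U46={p5,p27,p38} U56={p2,p17,p36}
  U123={p19} U126={p11} U134={p18} U145={p28} U156={p2} U235={p30} U245={p29} U246={p38} U346={p5} U356={p17}
C dims 6,15,10; δ0: rk 5, SNF 1^5; δ1: rk 10, SNF 1^9·2
Ȟ^0 = (6 − 5) − 0 = 1, so Ȟ^0 ≅ Z
Ȟ^1 = (15 − 10) − 5 = 0, so Ȟ^1 ≅ 0
Ȟ^2 = (10 − 0) − 10 = 0 plus torsion [2], so Ȟ^2 ≅ Z/2

Ȟ^0 = Z, Ȟ^1 = 0, Ȟ^2 = Z/2


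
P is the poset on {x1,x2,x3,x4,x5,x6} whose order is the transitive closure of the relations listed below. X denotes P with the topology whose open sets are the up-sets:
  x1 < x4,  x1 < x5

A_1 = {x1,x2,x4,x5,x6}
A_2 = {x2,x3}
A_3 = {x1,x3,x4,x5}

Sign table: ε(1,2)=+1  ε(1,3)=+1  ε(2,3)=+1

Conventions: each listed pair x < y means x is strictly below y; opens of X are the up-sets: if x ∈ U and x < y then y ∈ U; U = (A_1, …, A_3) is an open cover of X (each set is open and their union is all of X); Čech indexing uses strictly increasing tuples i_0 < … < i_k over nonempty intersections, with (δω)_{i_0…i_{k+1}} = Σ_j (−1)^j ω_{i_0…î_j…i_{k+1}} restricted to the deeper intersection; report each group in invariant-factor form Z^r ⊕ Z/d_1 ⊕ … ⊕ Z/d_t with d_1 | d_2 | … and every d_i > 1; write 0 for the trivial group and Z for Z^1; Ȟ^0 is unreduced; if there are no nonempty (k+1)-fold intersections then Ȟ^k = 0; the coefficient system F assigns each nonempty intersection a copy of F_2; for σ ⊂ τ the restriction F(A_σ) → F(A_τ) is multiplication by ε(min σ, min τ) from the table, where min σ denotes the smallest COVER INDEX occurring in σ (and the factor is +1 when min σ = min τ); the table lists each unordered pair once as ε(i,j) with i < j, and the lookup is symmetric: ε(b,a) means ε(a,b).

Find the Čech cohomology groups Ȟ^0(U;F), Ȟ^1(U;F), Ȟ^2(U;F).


cover nerve:
  A12={x2} A13={x1,x4,x5} A23={x3}
C dims 3,3; δ0: rk_F2 2
Ȟ^0: (3−2)−0=1 ⇒ Z/2
Ȟ^1: (3−0)−2=1 ⇒ Z/2
Ȟ^2: (0−0)−0=0 ⇒ 0

Ȟ^0 = Z/2, Ȟ^1 = Z/2 and Ȟ^2 = 0


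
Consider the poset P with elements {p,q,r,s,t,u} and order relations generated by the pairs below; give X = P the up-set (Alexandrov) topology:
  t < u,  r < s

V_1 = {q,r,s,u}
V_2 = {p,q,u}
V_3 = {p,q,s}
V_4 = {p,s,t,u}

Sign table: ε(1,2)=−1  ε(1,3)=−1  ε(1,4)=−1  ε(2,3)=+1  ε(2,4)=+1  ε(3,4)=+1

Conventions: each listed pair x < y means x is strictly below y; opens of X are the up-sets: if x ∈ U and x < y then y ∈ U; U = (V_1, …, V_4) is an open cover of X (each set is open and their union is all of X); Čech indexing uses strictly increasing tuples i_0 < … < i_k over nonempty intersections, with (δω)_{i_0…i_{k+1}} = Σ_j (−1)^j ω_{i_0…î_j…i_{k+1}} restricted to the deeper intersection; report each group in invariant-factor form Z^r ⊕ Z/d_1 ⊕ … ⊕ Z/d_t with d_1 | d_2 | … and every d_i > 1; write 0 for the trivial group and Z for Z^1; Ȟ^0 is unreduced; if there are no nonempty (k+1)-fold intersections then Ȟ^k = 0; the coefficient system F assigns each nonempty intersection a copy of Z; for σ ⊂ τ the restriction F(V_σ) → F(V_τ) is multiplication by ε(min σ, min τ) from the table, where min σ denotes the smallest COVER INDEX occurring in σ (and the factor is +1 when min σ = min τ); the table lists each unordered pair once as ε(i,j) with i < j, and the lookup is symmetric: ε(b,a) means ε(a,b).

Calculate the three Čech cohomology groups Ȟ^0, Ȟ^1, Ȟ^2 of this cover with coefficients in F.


nerve simplices:
  V12={q,u} V13={q,s} V14={s,u} V23={p,q} V24={p,u} V34={p,s}
  V123={q} V124={u} V134={s} V234={p}
C dims 4,6,4; δ0: rk 3, SNF 1^3; δ1: rk 3, SNF 1^3
degree 0: 4−3−0 = 1 → Ȟ^0 ≅ Z
degree 1: 6−3−3 = 0 → Ȟ^1 ≅ 0
degree 2: 4−0−3 = 1 → Ȟ^2 ≅ Z

Ȟ^0 = Z, Ȟ^1 = 0 and Ȟ^2 = Z


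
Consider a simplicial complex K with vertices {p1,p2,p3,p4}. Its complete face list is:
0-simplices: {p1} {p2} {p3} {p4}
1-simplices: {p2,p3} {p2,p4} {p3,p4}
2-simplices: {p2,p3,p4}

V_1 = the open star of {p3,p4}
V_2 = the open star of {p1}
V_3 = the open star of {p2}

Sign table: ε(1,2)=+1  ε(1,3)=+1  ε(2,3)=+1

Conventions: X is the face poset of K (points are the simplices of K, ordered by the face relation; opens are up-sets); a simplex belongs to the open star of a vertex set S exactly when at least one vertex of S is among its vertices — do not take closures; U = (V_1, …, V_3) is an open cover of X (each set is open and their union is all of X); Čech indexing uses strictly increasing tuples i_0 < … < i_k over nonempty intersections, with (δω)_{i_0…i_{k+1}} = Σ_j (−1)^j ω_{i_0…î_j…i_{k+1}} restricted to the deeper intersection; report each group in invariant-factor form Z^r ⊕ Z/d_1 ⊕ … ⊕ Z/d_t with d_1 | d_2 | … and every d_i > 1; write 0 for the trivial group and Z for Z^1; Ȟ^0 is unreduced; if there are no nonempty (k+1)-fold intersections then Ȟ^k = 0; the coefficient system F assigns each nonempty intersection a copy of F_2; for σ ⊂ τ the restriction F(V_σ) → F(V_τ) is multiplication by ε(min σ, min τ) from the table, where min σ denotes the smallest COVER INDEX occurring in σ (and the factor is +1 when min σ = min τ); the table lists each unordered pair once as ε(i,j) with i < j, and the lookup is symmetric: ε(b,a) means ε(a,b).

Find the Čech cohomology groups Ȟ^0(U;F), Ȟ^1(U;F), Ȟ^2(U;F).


Ȟ^0 = Z/2 ⊕ Z/2,  Ȟ^1 = 0,  Ȟ^2 = 0

nonempty overlaps:
  V1={{p3},{p4},{p2,p3},{p2,p4},{p3,p4},{p2,p3,p4}} V2={{p1}} V3={{p2},{p2,p3},{p2,p4},{p2,p3,p4}}
  V13={{p2,p3},{p2,p4},{p2,p3,p4}}
C dims 3,1; δ0: rk_F2 1
degree 0: 3−1−0 = 2 → Ȟ^0 ≅ Z/2 ⊕ Z/2
degree 1: 1−0−1 = 0 → Ȟ^1 ≅ 0
degree 2: 0−0−0 = 0 → Ȟ^2 ≅ 0


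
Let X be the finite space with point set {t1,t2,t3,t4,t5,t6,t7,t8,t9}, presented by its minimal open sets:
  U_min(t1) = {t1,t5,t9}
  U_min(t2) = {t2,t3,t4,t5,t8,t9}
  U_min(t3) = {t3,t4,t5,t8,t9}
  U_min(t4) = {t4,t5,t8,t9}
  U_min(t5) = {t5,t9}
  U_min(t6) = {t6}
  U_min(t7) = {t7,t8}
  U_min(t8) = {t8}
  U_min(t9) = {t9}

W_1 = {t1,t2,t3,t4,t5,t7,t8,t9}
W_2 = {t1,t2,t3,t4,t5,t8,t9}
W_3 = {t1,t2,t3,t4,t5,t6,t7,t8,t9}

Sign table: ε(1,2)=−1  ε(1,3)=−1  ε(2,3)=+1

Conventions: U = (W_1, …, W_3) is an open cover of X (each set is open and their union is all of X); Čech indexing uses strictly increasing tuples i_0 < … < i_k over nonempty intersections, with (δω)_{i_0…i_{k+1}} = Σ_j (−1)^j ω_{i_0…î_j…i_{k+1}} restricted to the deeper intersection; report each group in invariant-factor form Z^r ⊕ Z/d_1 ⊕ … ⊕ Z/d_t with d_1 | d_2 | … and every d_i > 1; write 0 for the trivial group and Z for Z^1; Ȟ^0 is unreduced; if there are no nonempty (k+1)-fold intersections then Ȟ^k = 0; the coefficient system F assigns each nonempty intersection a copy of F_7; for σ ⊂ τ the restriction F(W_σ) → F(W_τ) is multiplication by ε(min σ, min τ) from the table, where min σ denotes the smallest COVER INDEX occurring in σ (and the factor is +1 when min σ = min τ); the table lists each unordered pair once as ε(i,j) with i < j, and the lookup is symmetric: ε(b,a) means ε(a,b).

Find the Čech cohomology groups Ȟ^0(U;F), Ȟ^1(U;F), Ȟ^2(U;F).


Ȟ^0 ≅ Z/7, Ȟ^1 ≅ 0 and Ȟ^2 ≅ 0

nonempty intersections:
  W12={t1,t2,t3,t4,t5,t8,t9} W13={t1,t2,t3,t4,t5,t7,t8,t9} W23={t1,t2,t3,t4,t5,t8,t9}
  W123={t1,t2,t3,t4,t5,t8,t9}
C dims 3,3,1; δ0: rk_F7 2; δ1: rk_F7 1
Ȟ^0: (3−2)−0=1 ⇒ Z/7
Ȟ^1: (3−1)−2=0 ⇒ 0
Ȟ^2: (1−0)−1=0 ⇒ 0


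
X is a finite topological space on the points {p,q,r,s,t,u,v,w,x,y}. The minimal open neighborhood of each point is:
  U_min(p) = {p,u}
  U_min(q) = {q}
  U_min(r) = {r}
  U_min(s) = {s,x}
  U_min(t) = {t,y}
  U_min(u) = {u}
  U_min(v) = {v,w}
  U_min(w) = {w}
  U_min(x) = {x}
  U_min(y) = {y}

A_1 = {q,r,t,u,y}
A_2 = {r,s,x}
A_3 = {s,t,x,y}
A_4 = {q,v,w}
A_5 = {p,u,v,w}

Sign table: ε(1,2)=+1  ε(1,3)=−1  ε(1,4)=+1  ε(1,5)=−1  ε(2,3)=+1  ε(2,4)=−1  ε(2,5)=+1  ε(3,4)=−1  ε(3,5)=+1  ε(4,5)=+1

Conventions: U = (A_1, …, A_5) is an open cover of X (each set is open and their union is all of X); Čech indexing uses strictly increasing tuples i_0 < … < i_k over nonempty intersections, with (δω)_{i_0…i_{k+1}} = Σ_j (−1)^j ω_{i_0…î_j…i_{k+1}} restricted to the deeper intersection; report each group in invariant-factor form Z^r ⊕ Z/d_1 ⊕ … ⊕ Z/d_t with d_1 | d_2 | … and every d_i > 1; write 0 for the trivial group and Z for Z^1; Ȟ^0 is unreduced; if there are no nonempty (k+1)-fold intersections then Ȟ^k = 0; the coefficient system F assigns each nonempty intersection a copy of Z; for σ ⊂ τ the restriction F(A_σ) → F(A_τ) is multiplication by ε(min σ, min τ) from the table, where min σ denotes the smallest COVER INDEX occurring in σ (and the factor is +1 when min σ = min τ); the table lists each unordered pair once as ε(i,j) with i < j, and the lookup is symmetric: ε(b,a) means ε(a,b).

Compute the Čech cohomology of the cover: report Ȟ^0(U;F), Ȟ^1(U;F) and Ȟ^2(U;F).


Ȟ^0 = 0, Ȟ^1 = Z ⊕ Z/2 and Ȟ^2 = 0

intersection data:
  A12={r} A13={t,y} A14={q} A15={u} A23={s,x} A45={v,w}
C dims 5,6; δ0: rk 5, SNF 1^4·2
Ȟ^0 = (5 − 5) − 0 = 0, so Ȟ^0 ≅ 0
Ȟ^1 = (6 − 0) − 5 = 1 plus torsion [2], so Ȟ^1 ≅ Z ⊕ Z/2
Ȟ^2 = (0 − 0) − 0 = 0, so Ȟ^2 ≅ 0


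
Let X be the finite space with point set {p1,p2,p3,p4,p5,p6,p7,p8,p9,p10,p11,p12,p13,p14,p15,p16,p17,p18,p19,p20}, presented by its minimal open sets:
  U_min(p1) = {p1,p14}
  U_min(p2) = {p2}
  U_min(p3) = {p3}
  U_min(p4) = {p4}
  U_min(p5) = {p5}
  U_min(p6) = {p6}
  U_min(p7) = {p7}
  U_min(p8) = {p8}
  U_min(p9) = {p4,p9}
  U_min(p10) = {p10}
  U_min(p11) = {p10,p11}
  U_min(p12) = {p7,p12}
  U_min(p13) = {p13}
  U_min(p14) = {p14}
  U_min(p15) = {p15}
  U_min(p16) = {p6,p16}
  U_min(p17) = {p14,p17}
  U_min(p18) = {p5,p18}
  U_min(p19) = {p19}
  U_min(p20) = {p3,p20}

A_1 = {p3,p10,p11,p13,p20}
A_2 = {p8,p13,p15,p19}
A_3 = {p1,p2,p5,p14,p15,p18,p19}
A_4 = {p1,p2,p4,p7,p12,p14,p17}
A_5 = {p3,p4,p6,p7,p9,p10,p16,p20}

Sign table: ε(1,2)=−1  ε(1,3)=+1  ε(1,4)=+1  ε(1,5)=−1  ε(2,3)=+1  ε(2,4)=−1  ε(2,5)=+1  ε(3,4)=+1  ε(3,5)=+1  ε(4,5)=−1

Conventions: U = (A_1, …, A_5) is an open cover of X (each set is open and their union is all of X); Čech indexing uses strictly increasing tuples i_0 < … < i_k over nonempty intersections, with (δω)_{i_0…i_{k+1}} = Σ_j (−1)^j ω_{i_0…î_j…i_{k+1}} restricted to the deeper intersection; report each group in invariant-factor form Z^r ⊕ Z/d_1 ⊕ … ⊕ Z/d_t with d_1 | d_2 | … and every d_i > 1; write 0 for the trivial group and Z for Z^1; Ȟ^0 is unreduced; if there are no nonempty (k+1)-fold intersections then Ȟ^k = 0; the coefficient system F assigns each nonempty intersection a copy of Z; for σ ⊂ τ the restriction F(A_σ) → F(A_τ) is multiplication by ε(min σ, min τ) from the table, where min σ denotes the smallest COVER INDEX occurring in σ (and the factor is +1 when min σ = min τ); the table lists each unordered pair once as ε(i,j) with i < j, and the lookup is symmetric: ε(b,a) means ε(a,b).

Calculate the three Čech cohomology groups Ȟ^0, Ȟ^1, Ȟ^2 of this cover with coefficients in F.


nonempty overlaps:
  A12={p13} A15={p3,p10,p20} A23={p15,p19} A34={p1,p2,p14} A45={p4,p7}
C dims 5,5; δ0: rk 5, SNF 1^4·2
degree 0: 5−5−0 = 0 → Ȟ^0 ≅ 0
degree 1: 5−0−5 = 0 plus torsion [2] → Ȟ^1 ≅ Z/2
degree 2: 0−0−0 = 0 → Ȟ^2 ≅ 0

Ȟ^0(U;F) ≅ 0, Ȟ^1(U;F) ≅ Z/2 and Ȟ^2(U;F) ≅ 0


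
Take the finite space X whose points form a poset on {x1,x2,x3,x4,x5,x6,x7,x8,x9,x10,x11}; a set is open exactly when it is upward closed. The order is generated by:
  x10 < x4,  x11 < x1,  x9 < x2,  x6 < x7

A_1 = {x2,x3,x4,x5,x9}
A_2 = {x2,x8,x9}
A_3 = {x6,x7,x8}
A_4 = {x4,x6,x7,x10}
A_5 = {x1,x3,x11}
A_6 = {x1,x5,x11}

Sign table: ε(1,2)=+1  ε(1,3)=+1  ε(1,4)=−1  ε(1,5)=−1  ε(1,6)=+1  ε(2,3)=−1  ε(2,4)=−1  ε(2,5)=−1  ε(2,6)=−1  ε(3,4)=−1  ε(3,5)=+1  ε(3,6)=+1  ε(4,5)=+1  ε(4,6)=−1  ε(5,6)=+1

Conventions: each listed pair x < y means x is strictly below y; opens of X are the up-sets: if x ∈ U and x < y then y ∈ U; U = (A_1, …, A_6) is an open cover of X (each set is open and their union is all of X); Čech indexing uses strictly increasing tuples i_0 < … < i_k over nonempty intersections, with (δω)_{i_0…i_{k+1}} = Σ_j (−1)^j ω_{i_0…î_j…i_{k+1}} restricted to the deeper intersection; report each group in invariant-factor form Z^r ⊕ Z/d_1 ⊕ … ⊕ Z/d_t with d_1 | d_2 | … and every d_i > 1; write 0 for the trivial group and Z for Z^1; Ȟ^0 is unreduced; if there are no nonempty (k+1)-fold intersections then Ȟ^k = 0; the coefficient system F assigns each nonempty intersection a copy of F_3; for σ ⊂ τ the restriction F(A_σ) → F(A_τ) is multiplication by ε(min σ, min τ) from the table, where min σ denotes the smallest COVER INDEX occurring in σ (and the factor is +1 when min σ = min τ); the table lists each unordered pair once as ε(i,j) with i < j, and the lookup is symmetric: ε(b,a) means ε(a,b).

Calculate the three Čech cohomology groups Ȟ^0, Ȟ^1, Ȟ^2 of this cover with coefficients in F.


cover nerve:
  A12={x2,x9} A14={x4} A15={x3} A16={x5} A23={x8} A34={x6,x7} A56={x1,x11}
C dims 6,7; δ0: rk_F3 6
Ȟ^0: (6−6)−0=0 ⇒ 0
Ȟ^1: (7−0)−6=1 ⇒ Z/3
Ȟ^2: (0−0)−0=0 ⇒ 0

Ȟ^0 ≅ 0, Ȟ^1 ≅ Z/3, Ȟ^2 ≅ 0


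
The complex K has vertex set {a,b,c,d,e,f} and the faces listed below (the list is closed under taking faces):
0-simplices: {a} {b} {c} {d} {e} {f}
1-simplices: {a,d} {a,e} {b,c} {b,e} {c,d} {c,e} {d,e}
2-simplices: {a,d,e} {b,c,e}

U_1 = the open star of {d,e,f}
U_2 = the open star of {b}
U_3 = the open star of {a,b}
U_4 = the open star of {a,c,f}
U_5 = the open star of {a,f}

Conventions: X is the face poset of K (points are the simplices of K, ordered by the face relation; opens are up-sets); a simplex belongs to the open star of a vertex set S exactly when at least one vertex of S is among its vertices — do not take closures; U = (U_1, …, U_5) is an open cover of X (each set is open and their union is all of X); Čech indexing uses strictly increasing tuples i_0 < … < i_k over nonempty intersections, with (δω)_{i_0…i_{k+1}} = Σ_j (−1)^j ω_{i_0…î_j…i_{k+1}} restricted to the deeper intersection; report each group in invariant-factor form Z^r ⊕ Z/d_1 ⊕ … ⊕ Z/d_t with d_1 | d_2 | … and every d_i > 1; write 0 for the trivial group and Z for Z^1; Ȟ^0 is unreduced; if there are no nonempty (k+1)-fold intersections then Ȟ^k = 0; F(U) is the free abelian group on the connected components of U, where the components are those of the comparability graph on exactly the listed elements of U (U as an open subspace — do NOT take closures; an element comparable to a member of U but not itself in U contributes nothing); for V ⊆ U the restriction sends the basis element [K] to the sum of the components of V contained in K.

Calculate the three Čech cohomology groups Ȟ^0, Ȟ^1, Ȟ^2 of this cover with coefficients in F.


Ȟ^0 = Z^2; Ȟ^1 = Z; Ȟ^2 = 0

nerve simplices:
  U1={{d},{e},{f},{a,d},{a,e},{b,e},{c,d},{c,e},{d,e},{a,d,e},{b,c,e}} U2={{b},{b,c},{b,e},{b,c,e}} U3={{a},{b},{a,d},{a,e},{b,c},{b,e},{a,d,e},{b,c,e}} U4={{a},{c},{f},{a,d},{a,e},{b,c},{c,d},{c,e},{a,d,e},{b,c,e}} U5={{a},{f},{a,d},{a,e},{a,d,e}}
  U12={{b,e},{b,c,e}} U13={{a,d},{a,e},{b,e},{a,d,e},{b,c,e}} U14={{f},{a,d},{a,e},{c,d},{c,e},{a,d,e},{b,c,e}} U15={{f},{a,d},{a,e},{a,d,e}} U23={{b},{b,c},{b,e},{b,c,e}} U24={{b,c},{b,c,e}} U34={{a},{a,d},{a,e},{b,c},{a,d,e},{b,c,e}} U35={{a},{a,d},{a,e},{a,d,e}} U45={{a},{f},{a,d},{a,e},{a,d,e}}
  U123={{b,e},{b,c,e}} U124={{b,c,e}} U134={{a,d},{a,e},{a,d,e},{b,c,e}} U135={{a,d},{a,e},{a,d,e}} U145={{f},{a,d},{a,e},{a,d,e}} U234={{b,c},{b,c,e}} U345={{a},{a,d},{a,e},{a,d,e}}
  U1234={{b,c,e}} U1345={{a,d},{a,e},{a,d,e}}
components per intersection:
  U1: {{d},{e},{a,d},{a,e},{b,e},{c,d},{c,e},{d,e},{a,d,e},{b,c,e}} {{f}}
  U2: {{b},{b,c},{b,e},{b,c,e}}
  U3: {{a},{a,d},{a,e},{a,d,e}} {{b},{b,c},{b,e},{b,c,e}}
  U4: {{a},{a,d},{a,e},{a,d,e}} {{c},{b,c},{c,d},{c,e},{b,c,e}} {{f}}
  U5: {{a},{a,d},{a,e},{a,d,e}} {{f}}
  U12: {{b,e},{b,c,e}}
  U13: {{a,d},{a,e},{a,d,e}} {{b,e},{b,c,e}}
  U14: {{f}} {{a,d},{a,e},{a,d,e}} {{c,d}} {{c,e},{b,c,e}}
  U15: {{f}} {{a,d},{a,e},{a,d,e}}
  U23: {{b},{b,c},{b,e},{b,c,e}}
  U24: {{b,c},{b,c,e}}
  U34: {{a},{a,d},{a,e},{a,d,e}} {{b,c},{b,c,e}}
  U35: {{a},{a,d},{a,e},{a,d,e}}
  U45: {{a},{a,d},{a,e},{a,d,e}} {{f}}
  U123: {{b,e},{b,c,e}}
  U124: {{b,c,e}}
  U134: {{a,d},{a,e},{a,d,e}} {{b,c,e}}
  U135: {{a,d},{a,e},{a,d,e}}
  U145: {{f}} {{a,d},{a,e},{a,d,e}}
  U234: {{b,c},{b,c,e}}
  U345: {{a},{a,d},{a,e},{a,d,e}}
  U1234: {{b,c,e}}
  U1345: {{a,d},{a,e},{a,d,e}}
C dims 10,16,9,2; δ0: rk 8, SNF 1^8; δ1: rk 7, SNF 1^7; δ2: rk 2, SNF 1^2
degree 0: 10−8−0 = 2 → Ȟ^0 ≅ Z^2
degree 1: 16−7−8 = 1 → Ȟ^1 ≅ Z
degree 2: 9−2−7 = 0 → Ȟ^2 ≅ 0


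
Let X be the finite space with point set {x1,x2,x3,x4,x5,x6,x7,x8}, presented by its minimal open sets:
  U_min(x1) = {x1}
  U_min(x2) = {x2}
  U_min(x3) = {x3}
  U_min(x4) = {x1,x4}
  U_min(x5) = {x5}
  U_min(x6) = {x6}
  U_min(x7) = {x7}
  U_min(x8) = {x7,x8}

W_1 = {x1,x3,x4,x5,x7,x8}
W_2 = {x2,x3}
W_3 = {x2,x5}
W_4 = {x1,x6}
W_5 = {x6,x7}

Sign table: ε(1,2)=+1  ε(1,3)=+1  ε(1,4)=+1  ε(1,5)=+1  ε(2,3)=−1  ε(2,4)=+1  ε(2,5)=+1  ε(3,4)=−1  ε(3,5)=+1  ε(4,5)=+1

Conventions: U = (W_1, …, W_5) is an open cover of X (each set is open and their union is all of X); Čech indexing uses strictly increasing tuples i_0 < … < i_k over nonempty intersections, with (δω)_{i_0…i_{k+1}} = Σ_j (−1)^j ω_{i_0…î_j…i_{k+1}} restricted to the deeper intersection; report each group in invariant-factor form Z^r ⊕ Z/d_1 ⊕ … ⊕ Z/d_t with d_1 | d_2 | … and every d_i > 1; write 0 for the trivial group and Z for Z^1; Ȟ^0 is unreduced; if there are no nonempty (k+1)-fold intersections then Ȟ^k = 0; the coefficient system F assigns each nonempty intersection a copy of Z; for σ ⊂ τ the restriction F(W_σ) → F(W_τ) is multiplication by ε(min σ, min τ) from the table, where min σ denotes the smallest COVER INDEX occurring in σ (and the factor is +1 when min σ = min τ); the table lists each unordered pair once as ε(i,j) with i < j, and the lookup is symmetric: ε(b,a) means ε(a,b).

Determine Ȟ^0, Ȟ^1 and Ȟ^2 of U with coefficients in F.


Ȟ^0 = 0; Ȟ^1 = Z ⊕ Z/2; Ȟ^2 = 0

cover nerve:
  W12={x3} W13={x5} W14={x1} W15={x7} W23={x2} W45={x6}
C dims 5,6; δ0: rk 5, SNF 1^4·2
Ȟ^0: (5−5)−0=0 ⇒ 0
Ȟ^1: (6−0)−5=1 plus torsion [2] ⇒ Z ⊕ Z/2
Ȟ^2: (0−0)−0=0 ⇒ 0


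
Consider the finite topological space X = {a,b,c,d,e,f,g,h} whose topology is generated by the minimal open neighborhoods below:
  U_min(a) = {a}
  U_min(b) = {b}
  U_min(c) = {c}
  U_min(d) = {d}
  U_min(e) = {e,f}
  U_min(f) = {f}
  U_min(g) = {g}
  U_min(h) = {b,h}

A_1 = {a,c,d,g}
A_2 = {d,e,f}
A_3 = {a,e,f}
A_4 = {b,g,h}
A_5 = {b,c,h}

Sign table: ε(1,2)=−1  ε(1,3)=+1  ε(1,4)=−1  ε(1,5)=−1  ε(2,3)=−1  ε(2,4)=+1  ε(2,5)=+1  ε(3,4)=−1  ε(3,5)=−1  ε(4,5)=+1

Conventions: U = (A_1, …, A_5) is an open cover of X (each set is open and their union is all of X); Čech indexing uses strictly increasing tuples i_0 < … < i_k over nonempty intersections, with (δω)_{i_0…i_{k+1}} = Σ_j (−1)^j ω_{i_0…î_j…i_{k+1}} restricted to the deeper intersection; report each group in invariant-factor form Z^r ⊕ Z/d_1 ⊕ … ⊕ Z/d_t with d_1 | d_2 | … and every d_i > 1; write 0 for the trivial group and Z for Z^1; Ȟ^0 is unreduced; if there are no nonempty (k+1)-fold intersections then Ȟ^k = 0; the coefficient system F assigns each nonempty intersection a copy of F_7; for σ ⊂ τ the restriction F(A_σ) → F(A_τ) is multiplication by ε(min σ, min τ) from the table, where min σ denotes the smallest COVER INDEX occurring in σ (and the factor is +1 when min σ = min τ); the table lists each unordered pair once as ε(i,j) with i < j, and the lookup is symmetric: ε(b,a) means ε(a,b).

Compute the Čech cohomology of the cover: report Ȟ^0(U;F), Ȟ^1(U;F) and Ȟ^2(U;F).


Ȟ^0(U;F) ≅ Z/7, Ȟ^1(U;F) ≅ Z/7 ⊕ Z/7 and Ȟ^2(U;F) ≅ 0

nerve of the cover:
  A12={d} A13={a} A14={g} A15={c} A23={e,f} A45={b,h}
C dims 5,6; δ0: rk_F7 4
Ȟ^0 = (5 − 4) − 0 = 1, so Ȟ^0 ≅ Z/7
Ȟ^1 = (6 − 0) − 4 = 2, so Ȟ^1 ≅ Z/7 ⊕ Z/7
Ȟ^2 = (0 − 0) − 0 = 0, so Ȟ^2 ≅ 0


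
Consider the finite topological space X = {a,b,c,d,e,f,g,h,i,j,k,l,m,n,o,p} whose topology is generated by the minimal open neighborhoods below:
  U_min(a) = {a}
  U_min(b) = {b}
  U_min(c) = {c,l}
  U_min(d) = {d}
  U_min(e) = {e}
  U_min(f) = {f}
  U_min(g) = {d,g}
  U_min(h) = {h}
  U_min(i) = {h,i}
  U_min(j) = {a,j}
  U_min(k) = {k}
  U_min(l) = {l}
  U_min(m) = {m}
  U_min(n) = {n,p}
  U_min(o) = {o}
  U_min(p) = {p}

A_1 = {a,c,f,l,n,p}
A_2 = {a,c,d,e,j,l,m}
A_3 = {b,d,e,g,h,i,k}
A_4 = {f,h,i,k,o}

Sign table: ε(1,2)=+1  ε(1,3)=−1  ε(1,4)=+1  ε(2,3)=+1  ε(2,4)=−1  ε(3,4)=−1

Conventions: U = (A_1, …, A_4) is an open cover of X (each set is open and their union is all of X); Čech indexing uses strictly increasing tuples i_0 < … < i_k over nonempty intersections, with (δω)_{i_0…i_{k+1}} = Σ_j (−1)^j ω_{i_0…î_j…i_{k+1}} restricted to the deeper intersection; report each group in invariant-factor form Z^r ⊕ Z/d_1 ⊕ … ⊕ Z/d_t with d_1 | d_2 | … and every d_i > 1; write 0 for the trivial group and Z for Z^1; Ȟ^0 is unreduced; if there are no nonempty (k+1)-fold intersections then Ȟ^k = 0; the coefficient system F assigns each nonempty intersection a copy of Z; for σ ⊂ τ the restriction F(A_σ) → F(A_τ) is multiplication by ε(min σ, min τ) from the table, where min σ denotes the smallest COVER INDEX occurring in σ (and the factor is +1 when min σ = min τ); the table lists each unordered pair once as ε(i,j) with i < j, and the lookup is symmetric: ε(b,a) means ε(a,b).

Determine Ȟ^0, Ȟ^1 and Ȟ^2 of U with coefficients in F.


Ȟ^0 = 0; Ȟ^1 = Z/2; Ȟ^2 = 0

nerve of the cover:
  A12={a,c,l} A14={f} A23={d,e} A34={h,i,k}
C dims 4,4; δ0: rk 4, SNF 1^3·2
Ȟ^0 = (4 − 4) − 0 = 0, so Ȟ^0 ≅ 0
Ȟ^1 = (4 − 0) − 4 = 0 plus torsion [2], so Ȟ^1 ≅ Z/2
Ȟ^2 = (0 − 0) − 0 = 0, so Ȟ^2 ≅ 0


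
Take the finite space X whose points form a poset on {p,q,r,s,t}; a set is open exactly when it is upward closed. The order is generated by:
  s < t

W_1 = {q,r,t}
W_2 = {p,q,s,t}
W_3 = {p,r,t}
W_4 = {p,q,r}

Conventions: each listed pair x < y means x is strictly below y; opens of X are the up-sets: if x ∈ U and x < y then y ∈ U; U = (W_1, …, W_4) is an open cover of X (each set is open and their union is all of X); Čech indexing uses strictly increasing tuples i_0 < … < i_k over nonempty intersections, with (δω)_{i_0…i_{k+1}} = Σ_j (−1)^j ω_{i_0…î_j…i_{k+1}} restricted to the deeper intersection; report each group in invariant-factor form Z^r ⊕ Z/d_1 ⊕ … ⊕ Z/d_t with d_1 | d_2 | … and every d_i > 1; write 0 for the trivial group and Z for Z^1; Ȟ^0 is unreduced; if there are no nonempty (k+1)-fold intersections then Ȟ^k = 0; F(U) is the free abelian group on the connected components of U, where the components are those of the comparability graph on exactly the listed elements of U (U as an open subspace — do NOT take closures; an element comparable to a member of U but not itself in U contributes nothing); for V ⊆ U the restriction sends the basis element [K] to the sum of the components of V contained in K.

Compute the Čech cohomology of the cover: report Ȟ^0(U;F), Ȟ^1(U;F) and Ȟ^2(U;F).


Ȟ^0 = Z^4; Ȟ^1 = 0; Ȟ^2 = 0

intersection data:
  W12={q,t} W13={r,t} W14={q,r} W23={p,t} W24={p,q} W34={p,r}
  W123={t} W124={q} W134={r} W234={p}
components per intersection:
  W1: {q} {r} {t}
  W2: {p} {q} {s,t}
  W3: {p} {r} {t}
  W4: {p} {q} {r}
  W12: {q} {t}
  W13: {r} {t}
  W14: {q} {r}
  W23: {p} {t}
  W24: {p} {q}
  W34: {p} {r}
  W123: {t}
  W124: {q}
  W134: {r}
  W234: {p}
C dims 12,12,4; δ0: rk 8, SNF 1^8; δ1: rk 4, SNF 1^4
Ȟ^0 = (12 − 8) − 0 = 4, so Ȟ^0 ≅ Z^4
Ȟ^1 = (12 − 4) − 8 = 0, so Ȟ^1 ≅ 0
Ȟ^2 = (4 − 0) − 4 = 0, so Ȟ^2 ≅ 0


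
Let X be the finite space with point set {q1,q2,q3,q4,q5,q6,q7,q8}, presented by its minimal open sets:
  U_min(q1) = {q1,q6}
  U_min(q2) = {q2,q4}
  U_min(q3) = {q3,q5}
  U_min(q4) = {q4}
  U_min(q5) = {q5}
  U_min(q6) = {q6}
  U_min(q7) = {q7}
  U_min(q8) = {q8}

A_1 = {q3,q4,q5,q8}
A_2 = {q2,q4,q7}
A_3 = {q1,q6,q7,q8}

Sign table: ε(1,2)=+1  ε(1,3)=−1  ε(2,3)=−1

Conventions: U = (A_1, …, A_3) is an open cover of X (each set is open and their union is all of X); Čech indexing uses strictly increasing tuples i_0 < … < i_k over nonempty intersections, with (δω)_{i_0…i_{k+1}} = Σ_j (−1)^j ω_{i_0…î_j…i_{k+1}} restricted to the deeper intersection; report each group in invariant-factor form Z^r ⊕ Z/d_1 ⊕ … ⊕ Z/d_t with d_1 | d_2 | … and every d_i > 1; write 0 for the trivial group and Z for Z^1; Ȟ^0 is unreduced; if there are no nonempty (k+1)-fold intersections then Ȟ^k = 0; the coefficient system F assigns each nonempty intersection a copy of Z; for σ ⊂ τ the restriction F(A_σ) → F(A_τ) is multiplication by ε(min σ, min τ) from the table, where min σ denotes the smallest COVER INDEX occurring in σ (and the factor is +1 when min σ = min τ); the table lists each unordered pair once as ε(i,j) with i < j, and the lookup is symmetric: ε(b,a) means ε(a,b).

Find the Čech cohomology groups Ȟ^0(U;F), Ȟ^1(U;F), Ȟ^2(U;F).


Ȟ^0 ≅ Z, Ȟ^1 ≅ Z, Ȟ^2 ≅ 0

intersection data:
  A12={q4} A13={q8} A23={q7}
C dims 3,3; δ0: rk 2, SNF 1^2
Ȟ^0 = (3 − 2) − 0 = 1, so Ȟ^0 ≅ Z
Ȟ^1 = (3 − 0) − 2 = 1, so Ȟ^1 ≅ Z
Ȟ^2 = (0 − 0) − 0 = 0, so Ȟ^2 ≅ 0


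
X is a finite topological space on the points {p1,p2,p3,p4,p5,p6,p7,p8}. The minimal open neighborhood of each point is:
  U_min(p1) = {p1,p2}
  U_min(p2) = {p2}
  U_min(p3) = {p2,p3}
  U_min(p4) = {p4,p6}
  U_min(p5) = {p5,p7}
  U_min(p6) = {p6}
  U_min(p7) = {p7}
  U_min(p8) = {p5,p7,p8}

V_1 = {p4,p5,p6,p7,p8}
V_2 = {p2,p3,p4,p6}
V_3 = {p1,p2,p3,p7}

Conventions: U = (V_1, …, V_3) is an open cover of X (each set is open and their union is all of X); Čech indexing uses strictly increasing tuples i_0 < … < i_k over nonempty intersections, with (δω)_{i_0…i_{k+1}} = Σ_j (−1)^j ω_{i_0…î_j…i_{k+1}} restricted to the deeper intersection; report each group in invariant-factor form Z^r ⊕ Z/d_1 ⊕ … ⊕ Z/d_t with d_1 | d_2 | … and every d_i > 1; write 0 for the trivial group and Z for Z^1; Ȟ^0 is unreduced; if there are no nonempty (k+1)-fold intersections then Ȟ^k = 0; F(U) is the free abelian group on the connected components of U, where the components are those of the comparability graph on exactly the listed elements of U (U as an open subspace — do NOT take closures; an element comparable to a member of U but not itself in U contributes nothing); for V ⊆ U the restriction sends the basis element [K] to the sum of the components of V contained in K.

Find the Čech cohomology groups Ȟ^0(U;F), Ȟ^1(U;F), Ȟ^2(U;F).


Ȟ^0 = Z^3, Ȟ^1 = 0 and Ȟ^2 = 0

cover nerve:
  V12={p4,p6} V13={p7} V23={p2,p3}
components per intersection:
  V1: {p4,p6} {p5,p7,p8}
  V2: {p2,p3} {p4,p6}
  V3: {p1,p2,p3} {p7}
  V12: {p4,p6}
  V13: {p7}
  V23: {p2,p3}
C dims 6,3; δ0: rk 3, SNF 1^3
Ȟ^0: (6−3)−0=3 ⇒ Z^3
Ȟ^1: (3−0)−3=0 ⇒ 0
Ȟ^2: (0−0)−0=0 ⇒ 0


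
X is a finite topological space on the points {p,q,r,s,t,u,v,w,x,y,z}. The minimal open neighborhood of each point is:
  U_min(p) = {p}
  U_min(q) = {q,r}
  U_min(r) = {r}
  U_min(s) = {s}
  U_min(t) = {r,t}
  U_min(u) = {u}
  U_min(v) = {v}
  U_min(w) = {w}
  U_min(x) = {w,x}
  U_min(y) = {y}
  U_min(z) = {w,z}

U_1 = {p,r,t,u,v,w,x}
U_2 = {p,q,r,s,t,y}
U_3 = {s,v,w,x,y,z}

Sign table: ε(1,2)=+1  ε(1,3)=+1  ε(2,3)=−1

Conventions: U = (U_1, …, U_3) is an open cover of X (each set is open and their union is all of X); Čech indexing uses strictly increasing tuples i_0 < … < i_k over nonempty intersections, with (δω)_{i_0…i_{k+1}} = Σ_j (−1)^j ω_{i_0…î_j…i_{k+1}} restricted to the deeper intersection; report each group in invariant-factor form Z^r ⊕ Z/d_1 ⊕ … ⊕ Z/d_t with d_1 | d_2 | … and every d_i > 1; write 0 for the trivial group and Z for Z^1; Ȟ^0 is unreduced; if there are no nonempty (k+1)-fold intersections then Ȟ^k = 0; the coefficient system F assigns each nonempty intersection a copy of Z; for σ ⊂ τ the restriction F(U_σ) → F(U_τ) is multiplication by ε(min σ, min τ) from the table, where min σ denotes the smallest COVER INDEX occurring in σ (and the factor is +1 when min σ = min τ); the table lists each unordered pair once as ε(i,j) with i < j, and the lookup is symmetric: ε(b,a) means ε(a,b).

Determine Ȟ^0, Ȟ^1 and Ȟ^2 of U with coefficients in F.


intersection data:
  U12={p,r,t} U13={v,w,x} U23={s,y}
C dims 3,3; δ0: rk 3, SNF 1^2·2
Ȟ^0 = (3 − 3) − 0 = 0, so Ȟ^0 ≅ 0
Ȟ^1 = (3 − 0) − 3 = 0 plus torsion [2], so Ȟ^1 ≅ Z/2
Ȟ^2 = (0 − 0) − 0 = 0, so Ȟ^2 ≅ 0

Ȟ^0 ≅ 0; Ȟ^1 ≅ Z/2; Ȟ^2 ≅ 0


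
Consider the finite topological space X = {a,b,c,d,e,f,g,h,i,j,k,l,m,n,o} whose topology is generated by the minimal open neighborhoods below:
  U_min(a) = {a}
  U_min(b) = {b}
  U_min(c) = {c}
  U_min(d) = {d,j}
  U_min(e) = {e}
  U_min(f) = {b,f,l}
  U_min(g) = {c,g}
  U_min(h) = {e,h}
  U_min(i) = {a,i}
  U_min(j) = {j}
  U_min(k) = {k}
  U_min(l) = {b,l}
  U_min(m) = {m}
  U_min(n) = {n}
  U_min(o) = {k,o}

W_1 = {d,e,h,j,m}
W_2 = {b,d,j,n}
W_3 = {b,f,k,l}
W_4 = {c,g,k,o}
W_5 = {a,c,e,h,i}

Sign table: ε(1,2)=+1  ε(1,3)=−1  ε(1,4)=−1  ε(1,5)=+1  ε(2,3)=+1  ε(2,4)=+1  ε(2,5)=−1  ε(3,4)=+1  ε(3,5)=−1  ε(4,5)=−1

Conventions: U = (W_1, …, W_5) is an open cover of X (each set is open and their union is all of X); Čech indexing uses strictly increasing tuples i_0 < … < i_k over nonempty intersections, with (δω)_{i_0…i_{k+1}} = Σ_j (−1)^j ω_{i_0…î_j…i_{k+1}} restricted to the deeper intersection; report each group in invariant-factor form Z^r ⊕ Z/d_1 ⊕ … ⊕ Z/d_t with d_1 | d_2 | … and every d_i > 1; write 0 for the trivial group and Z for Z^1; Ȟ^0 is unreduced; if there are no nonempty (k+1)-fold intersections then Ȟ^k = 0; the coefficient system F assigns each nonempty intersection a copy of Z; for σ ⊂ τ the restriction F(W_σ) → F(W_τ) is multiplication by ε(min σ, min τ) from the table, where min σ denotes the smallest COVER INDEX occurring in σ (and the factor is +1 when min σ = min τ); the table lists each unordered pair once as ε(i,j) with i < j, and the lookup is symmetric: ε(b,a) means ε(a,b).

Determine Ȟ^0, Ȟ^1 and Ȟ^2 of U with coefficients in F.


intersection data:
  W12={d,j} W15={e,h} W23={b} W34={k} W45={c}
C dims 5,5; δ0: rk 5, SNF 1^4·2
Ȟ^0 = (5 − 5) − 0 = 0, so Ȟ^0 ≅ 0
Ȟ^1 = (5 − 0) − 5 = 0 plus torsion [2], so Ȟ^1 ≅ Z/2
Ȟ^2 = (0 − 0) − 0 = 0, so Ȟ^2 ≅ 0

Ȟ^0(U;F) ≅ 0, Ȟ^1(U;F) ≅ Z/2 and Ȟ^2(U;F) ≅ 0
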